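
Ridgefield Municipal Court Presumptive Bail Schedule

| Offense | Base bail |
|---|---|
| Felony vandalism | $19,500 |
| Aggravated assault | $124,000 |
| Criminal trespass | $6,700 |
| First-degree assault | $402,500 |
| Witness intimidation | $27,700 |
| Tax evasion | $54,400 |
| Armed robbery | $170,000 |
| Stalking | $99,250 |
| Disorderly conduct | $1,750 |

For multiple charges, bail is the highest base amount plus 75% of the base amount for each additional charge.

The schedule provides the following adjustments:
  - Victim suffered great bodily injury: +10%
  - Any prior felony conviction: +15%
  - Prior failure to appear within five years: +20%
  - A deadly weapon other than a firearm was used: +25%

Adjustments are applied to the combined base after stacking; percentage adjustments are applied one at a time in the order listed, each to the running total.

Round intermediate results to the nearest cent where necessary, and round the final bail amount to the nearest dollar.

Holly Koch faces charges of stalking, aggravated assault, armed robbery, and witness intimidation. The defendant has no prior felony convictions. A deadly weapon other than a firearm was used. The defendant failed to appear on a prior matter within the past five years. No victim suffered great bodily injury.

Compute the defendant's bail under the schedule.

$537,319

Base amounts from the schedule: stalking $99,250; aggravated assault $124,000; armed robbery $170,000; witness intimidation $27,700.
Stacking rule: highest base plus 75% of each additional charge. Highest is armed robbery at $170,000. Additional: $99,250 × 75% = $74,437.50; $124,000 × 75% = $93,000; $27,700 × 75% = $20,775. Combined base = $170,000 + $188,212.50 = $358,212.50.
Prior failure to appear within five years (+20%): $358,212.50 × 1.2 = $429,855.
A deadly weapon other than a firearm was used (+25%): $429,855 × 1.25 = $537,318.75.
Rounded to the nearest dollar: $537,319.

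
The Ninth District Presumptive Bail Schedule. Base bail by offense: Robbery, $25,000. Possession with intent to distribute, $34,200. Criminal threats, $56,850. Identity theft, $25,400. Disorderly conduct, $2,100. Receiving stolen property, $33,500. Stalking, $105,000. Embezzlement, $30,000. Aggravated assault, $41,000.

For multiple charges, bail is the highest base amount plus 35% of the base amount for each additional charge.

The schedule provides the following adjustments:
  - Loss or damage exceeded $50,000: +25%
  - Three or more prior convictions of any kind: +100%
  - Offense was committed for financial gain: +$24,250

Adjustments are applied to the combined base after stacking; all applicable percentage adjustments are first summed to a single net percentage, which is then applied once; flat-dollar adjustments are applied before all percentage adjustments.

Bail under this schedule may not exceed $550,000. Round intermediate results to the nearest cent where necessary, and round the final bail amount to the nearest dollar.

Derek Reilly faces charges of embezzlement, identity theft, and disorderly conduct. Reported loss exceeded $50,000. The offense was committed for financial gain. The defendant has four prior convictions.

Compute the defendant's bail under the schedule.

$143,719

Base amounts from the schedule: embezzlement $30,000; identity theft $25,400; disorderly conduct $2,100.
Stacking rule: highest base plus 35% of each additional charge. Highest is embezzlement at $30,000. Additional: $25,400 × 35% = $8,890; $2,100 × 35% = $735. Combined base = $30,000 + $9,625 = $39,625.
Offense was committed for financial gain (+$24,250 flat): $39,625 + $24,250 = $63,875.
Net percentage adjustment: +25% +100% = +125%. $63,875 × 2.25 = $143,718.75.
$143,718.75 is within the $550,000 maximum.
Rounded to the nearest dollar: $143,719.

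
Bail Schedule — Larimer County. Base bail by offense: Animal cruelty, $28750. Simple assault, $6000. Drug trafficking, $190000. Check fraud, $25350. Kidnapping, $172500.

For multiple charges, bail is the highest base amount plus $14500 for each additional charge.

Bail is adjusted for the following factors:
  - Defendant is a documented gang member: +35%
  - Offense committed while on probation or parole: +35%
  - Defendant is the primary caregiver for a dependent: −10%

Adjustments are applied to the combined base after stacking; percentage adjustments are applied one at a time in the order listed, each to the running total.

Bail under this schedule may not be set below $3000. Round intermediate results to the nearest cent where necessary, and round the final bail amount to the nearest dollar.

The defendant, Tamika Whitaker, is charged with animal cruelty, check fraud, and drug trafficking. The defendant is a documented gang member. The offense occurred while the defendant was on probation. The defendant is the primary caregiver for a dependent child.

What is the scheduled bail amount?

$359215

Base amounts from the schedule: animal cruelty $28750; check fraud $25350; drug trafficking $190000.
Stacking rule: highest base plus $14500 per additional charge. Highest is drug trafficking at $190000; 2 additional charges → +$29000. Combined base = $219000.
Defendant is a documented gang member (+35%): $219000 × 1.35 = $295650.
Offense committed while on probation or parole (+35%): $295650 × 1.35 = $399127.50.
Defendant is the primary caregiver for a dependent (−10%): $399127.50 × 0.9 = $359214.75.
$359214.75 is at or above the $3000 minimum.
Rounded to the nearest dollar: $359215.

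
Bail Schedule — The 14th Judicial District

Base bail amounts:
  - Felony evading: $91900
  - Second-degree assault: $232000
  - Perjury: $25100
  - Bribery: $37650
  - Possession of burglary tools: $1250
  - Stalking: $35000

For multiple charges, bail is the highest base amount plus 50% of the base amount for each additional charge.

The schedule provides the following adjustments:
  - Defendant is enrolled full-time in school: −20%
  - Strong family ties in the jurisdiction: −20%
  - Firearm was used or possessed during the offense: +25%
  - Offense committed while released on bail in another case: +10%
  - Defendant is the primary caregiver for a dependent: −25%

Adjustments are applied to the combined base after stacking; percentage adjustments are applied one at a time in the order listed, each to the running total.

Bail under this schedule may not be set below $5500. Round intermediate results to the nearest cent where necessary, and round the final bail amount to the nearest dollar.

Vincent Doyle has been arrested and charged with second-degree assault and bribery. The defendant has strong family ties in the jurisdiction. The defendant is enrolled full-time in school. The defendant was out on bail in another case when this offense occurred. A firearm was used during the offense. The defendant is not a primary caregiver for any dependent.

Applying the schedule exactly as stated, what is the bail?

Base amounts from the schedule: second-degree assault $232000; bribery $37650.
Stacking rule: highest base plus 50% of each additional charge. Highest is second-degree assault at $232000. Additional: $37650 × 50% = $18825. Combined base = $232000 + $18825 = $250825.
Defendant is enrolled full-time in school (−20%): $250825 × 0.8 = $200660.
Strong family ties in the jurisdiction (−20%): $200660 × 0.8 = $160528.
Firearm was used or possessed during the offense (+25%): $160528 × 1.25 = $200660.
Offense committed while released on bail in another case (+10%): $200660 × 1.1 = $220726.
$220726 is at or above the $5500 minimum.

$220726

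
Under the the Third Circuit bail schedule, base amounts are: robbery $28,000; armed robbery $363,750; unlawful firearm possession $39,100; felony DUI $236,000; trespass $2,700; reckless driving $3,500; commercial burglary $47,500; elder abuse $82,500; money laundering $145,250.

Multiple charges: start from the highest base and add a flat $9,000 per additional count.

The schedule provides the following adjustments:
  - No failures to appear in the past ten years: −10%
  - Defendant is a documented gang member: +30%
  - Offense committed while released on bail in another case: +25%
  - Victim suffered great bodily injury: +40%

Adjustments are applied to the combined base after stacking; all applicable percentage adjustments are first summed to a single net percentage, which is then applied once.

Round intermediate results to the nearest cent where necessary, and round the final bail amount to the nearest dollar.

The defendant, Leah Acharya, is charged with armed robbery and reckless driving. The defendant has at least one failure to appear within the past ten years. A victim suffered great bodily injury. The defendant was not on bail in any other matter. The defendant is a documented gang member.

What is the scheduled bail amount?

$633,675

Base amounts from the schedule: armed robbery $363,750; reckless driving $3,500.
Stacking rule: highest base plus $9,000 per additional charge. Highest is armed robbery at $363,750; 1 additional charge → +$9,000. Combined base = $372,750.
Net percentage adjustment: +30% +40% = +70%. $372,750 × 1.7 = $633,675.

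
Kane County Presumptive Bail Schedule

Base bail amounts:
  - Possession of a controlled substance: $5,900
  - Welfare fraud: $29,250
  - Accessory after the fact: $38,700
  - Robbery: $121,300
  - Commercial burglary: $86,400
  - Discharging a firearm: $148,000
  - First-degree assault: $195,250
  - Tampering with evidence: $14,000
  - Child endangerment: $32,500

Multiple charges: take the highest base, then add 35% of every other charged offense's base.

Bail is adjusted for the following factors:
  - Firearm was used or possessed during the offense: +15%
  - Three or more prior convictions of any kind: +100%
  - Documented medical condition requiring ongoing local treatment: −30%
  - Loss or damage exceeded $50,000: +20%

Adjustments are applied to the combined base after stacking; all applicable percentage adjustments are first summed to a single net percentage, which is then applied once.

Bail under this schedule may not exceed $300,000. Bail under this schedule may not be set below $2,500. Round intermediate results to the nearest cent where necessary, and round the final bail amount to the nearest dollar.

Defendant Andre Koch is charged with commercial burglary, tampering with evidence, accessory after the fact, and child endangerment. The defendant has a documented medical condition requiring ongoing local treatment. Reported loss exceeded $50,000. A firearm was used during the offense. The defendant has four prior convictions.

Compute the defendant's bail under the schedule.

$238,251

Base amounts from the schedule: commercial burglary $86,400; tampering with evidence $14,000; accessory after the fact $38,700; child endangerment $32,500.
Stacking rule: highest base plus 35% of each additional charge. Highest is commercial burglary at $86,400. Additional: $14,000 × 35% = $4,900; $38,700 × 35% = $13,545; $32,500 × 35% = $11,375. Combined base = $86,400 + $29,820 = $116,220.
Net percentage adjustment: +15% +100% −30% +20% = +105%. $116,220 × 2.05 = $238,251.
$238,251 is within the $300,000 maximum.
$238,251 is at or above the $2,500 minimum.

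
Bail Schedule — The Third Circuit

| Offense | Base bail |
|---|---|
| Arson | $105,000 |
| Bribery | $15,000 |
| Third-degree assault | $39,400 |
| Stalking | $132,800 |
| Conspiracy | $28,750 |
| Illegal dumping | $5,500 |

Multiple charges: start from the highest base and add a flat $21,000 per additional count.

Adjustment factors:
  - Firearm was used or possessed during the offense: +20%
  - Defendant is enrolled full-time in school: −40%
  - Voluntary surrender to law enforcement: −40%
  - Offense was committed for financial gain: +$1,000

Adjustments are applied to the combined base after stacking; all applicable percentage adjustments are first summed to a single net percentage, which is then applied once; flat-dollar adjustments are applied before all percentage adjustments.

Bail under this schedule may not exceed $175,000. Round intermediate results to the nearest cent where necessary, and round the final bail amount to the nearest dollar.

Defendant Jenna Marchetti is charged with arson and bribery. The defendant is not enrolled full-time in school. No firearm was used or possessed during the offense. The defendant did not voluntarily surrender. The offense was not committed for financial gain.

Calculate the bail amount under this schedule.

$126,000

Base amounts from the schedule: arson $105,000; bribery $15,000.
Stacking rule: highest base plus $21,000 per additional charge. Highest is arson at $105,000; 1 additional charge → +$21,000. Combined base = $126,000.
No adjustment factors apply to this defendant.
$126,000 is within the $175,000 maximum.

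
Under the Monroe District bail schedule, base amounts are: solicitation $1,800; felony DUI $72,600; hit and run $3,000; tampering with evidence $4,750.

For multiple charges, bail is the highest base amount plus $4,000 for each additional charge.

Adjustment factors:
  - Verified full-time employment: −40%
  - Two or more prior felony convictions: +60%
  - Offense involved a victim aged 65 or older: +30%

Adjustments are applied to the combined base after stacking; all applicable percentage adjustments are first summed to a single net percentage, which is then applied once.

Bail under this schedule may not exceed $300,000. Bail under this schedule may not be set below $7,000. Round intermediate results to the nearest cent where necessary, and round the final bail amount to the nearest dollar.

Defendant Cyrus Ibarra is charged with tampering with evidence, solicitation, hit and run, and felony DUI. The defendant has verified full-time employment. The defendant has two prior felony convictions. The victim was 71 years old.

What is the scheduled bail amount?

$126,900

Base amounts from the schedule: tampering with evidence $4,750; solicitation $1,800; hit and run $3,000; felony DUI $72,600.
Stacking rule: highest base plus $4,000 per additional charge. Highest is felony DUI at $72,600; 3 additional charges → +$12,000. Combined base = $84,600.
Net percentage adjustment: −40% +60% +30% = +50%. $84,600 × 1.5 = $126,900.
$126,900 is within the $300,000 maximum.
$126,900 is at or above the $7,000 minimum.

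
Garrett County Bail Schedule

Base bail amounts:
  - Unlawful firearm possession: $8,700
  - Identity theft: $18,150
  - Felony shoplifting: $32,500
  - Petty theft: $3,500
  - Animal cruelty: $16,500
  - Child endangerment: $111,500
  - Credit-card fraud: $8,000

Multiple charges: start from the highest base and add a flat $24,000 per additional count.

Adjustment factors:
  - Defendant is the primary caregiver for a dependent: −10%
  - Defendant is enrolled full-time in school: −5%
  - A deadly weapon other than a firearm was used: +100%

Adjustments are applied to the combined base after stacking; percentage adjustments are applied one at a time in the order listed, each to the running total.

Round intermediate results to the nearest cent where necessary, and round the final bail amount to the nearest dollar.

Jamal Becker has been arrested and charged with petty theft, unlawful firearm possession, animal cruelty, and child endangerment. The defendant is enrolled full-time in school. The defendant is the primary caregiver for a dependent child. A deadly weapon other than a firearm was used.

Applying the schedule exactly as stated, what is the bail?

$313,785

Base amounts from the schedule: petty theft $3,500; unlawful firearm possession $8,700; animal cruelty $16,500; child endangerment $111,500.
Stacking rule: highest base plus $24,000 per additional charge. Highest is child endangerment at $111,500; 3 additional charges → +$72,000. Combined base = $183,500.
Defendant is the primary caregiver for a dependent (−10%): $183,500 × 0.9 = $165,150.
Defendant is enrolled full-time in school (−5%): $165,150 × 0.95 = $156,892.50.
A deadly weapon other than a firearm was used (+100%): $156,892.50 × 2 = $313,785.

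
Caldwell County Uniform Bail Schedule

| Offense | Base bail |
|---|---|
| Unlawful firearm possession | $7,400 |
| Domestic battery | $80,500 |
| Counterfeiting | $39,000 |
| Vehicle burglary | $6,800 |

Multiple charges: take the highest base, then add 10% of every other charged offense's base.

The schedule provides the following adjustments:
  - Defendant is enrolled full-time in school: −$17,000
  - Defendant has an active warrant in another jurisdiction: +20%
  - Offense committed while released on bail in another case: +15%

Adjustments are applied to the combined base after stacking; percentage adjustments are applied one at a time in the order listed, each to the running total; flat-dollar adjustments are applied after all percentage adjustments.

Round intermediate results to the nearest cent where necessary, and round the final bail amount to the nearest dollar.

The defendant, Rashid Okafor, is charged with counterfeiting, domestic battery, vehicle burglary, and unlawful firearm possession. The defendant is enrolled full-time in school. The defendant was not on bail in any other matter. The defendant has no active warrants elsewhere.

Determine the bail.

Base amounts from the schedule: counterfeiting $39,000; domestic battery $80,500; vehicle burglary $6,800; unlawful firearm possession $7,400.
Stacking rule: highest base plus 10% of each additional charge. Highest is domestic battery at $80,500. Additional: $39,000 × 10% = $3,900; $6,800 × 10% = $680; $7,400 × 10% = $740. Combined base = $80,500 + $5,320 = $85,820.
Defendant is enrolled full-time in school (−$17,000 flat): $85,820 − $17,000 = $68,820.

$68,820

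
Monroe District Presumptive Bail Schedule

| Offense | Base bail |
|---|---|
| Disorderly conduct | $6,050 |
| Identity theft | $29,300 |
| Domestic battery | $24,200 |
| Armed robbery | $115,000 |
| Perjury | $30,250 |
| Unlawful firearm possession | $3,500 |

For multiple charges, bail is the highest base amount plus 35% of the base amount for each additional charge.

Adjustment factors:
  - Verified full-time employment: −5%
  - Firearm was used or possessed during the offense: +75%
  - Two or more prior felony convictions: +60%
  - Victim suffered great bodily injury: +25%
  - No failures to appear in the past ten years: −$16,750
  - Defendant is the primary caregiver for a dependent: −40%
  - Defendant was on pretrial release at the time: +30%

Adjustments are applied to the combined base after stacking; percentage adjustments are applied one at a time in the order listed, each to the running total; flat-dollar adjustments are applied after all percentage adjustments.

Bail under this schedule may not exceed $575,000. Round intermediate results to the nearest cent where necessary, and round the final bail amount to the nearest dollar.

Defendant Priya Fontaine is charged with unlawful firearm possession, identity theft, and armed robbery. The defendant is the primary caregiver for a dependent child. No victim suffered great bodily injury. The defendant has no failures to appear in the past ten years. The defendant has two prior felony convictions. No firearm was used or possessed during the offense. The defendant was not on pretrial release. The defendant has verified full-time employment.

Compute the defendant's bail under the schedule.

$98,600

Base amounts from the schedule: unlawful firearm possession $3,500; identity theft $29,300; armed robbery $115,000.
Stacking rule: highest base plus 35% of each additional charge. Highest is armed robbery at $115,000. Additional: $3,500 × 35% = $1,225; $29,300 × 35% = $10,255. Combined base = $115,000 + $11,480 = $126,480.
Verified full-time employment (−5%): $126,480 × 0.95 = $120,156.
Two or more prior felony convictions (+60%): $120,156 × 1.6 = $192,249.60.
Defendant is the primary caregiver for a dependent (−40%): $192,249.60 × 0.6 = $115,349.76.
No failures to appear in the past ten years (−$16,750 flat): $115,349.76 − $16,750 = $98,599.76.
$98,599.76 is within the $575,000 maximum.
Rounded to the nearest dollar: $98,600.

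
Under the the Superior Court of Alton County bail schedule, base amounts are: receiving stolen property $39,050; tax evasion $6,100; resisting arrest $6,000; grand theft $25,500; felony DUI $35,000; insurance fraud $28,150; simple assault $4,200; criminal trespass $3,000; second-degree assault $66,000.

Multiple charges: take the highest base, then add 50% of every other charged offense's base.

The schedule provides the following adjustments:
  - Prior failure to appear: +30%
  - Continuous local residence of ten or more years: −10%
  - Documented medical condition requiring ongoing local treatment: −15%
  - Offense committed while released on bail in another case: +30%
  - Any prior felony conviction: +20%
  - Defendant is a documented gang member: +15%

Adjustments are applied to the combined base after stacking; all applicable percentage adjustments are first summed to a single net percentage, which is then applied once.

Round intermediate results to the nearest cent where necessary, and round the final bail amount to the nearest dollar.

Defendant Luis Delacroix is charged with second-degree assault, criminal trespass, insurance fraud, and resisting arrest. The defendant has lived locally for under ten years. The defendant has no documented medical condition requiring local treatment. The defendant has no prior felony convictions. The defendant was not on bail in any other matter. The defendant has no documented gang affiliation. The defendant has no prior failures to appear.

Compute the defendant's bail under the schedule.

$84,575

Base amounts from the schedule: second-degree assault $66,000; criminal trespass $3,000; insurance fraud $28,150; resisting arrest $6,000.
Stacking rule: highest base plus 50% of each additional charge. Highest is second-degree assault at $66,000. Additional: $3,000 × 50% = $1,500; $28,150 × 50% = $14,075; $6,000 × 50% = $3,000. Combined base = $66,000 + $18,575 = $84,575.
No adjustment factors apply to this defendant.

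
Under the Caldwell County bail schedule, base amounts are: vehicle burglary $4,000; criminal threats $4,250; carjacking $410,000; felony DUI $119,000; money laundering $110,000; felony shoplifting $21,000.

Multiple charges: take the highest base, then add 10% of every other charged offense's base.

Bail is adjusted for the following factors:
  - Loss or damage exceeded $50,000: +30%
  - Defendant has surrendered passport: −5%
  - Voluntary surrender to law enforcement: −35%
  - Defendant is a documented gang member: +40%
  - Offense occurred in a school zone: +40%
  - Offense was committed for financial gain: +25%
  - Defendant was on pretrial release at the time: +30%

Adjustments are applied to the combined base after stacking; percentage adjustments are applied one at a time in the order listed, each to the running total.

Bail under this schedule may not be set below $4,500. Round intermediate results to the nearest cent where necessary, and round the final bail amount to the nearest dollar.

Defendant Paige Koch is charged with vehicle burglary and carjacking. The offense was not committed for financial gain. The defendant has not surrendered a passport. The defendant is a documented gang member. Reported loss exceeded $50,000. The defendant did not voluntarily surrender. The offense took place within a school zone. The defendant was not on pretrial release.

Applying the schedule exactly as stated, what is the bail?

Base amounts from the schedule: vehicle burglary $4,000; carjacking $410,000.
Stacking rule: highest base plus 10% of each additional charge. Highest is carjacking at $410,000. Additional: $4,000 × 10% = $400. Combined base = $410,000 + $400 = $410,400.
Loss or damage exceeded $50,000 (+30%): $410,400 × 1.3 = $533,520.
Defendant is a documented gang member (+40%): $533,520 × 1.4 = $746,928.
Offense occurred in a school zone (+40%): $746,928 × 1.4 = $1,045,699.20.
$1,045,699.20 is at or above the $4,500 minimum.
Rounded to the nearest dollar: $1,045,699.

$1,045,699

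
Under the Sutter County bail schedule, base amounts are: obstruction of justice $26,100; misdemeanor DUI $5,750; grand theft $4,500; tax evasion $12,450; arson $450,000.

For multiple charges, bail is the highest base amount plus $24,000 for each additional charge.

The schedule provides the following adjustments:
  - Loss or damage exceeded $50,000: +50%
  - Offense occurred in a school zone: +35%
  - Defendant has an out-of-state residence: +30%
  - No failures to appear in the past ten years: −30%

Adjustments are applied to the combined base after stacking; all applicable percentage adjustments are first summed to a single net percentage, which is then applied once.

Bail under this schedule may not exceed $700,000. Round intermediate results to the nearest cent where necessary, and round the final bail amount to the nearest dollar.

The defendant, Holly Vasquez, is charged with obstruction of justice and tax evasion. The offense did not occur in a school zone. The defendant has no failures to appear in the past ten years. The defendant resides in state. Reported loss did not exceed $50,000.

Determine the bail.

$35,070

Base amounts from the schedule: obstruction of justice $26,100; tax evasion $12,450.
Stacking rule: highest base plus $24,000 per additional charge. Highest is obstruction of justice at $26,100; 1 additional charge → +$24,000. Combined base = $50,100.
No failures to appear in the past ten years (−30%): $50,100 × 0.7 = $35,070.
$35,070 is within the $700,000 maximum.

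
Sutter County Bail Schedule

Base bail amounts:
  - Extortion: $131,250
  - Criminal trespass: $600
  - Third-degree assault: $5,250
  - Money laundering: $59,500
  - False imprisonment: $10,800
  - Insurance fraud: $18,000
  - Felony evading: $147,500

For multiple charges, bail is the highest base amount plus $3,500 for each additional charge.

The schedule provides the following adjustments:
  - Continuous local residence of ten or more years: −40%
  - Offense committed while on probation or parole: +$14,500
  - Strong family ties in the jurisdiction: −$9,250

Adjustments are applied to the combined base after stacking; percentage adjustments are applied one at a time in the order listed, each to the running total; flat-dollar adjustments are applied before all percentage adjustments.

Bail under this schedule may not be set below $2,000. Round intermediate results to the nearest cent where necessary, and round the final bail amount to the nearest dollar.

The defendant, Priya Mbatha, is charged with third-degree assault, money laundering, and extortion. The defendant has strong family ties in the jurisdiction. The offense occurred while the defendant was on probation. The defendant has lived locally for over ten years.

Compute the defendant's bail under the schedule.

Base amounts from the schedule: third-degree assault $5,250; money laundering $59,500; extortion $131,250.
Stacking rule: highest base plus $3,500 per additional charge. Highest is extortion at $131,250; 2 additional charges → +$7,000. Combined base = $138,250.
Offense committed while on probation or parole (+$14,500 flat): $138,250 + $14,500 = $152,750.
Strong family ties in the jurisdiction (−$9,250 flat): $152,750 − $9,250 = $143,500.
Continuous local residence of ten or more years (−40%): $143,500 × 0.6 = $86,100.
$86,100 is at or above the $2,000 minimum.

$86,100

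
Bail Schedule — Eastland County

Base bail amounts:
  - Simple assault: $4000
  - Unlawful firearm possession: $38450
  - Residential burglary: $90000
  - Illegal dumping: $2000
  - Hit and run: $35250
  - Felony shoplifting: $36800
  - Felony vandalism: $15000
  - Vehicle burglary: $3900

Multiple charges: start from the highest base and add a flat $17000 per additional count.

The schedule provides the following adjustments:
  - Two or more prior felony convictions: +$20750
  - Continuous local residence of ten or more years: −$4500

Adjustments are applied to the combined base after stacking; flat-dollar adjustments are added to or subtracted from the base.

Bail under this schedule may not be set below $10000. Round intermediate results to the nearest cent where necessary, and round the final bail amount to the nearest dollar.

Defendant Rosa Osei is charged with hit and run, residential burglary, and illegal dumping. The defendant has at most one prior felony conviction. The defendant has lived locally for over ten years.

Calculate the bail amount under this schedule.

Base amounts from the schedule: hit and run $35250; residential burglary $90000; illegal dumping $2000.
Stacking rule: highest base plus $17000 per additional charge. Highest is residential burglary at $90000; 2 additional charges → +$34000. Combined base = $124000.
Continuous local residence of ten or more years (−$4500 flat): $124000 − $4500 = $119500.
$119500 is at or above the $10000 minimum.

$119500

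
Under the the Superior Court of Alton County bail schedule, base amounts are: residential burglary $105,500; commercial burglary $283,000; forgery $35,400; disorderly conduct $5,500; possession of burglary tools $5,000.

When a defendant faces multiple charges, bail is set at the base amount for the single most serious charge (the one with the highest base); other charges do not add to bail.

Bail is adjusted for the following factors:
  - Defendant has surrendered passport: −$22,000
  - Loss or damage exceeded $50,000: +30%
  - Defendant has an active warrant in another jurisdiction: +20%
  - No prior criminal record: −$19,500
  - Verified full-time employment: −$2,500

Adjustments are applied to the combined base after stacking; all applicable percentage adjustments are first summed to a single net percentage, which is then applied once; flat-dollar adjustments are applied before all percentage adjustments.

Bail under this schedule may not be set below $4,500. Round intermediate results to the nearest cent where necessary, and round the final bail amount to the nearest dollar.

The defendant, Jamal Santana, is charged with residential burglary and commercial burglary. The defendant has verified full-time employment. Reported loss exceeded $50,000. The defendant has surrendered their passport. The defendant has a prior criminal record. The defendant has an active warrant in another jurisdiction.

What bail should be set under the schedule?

$387,750

Base amounts from the schedule: residential burglary $105,500; commercial burglary $283,000.
Stacking rule: use the highest base only. Highest is commercial burglary at $283,000. Combined base = $283,000.
Defendant has surrendered passport (−$22,000 flat): $283,000 − $22,000 = $261,000.
Verified full-time employment (−$2,500 flat): $261,000 − $2,500 = $258,500.
Net percentage adjustment: +30% +20% = +50%. $258,500 × 1.5 = $387,750.
$387,750 is at or above the $4,500 minimum.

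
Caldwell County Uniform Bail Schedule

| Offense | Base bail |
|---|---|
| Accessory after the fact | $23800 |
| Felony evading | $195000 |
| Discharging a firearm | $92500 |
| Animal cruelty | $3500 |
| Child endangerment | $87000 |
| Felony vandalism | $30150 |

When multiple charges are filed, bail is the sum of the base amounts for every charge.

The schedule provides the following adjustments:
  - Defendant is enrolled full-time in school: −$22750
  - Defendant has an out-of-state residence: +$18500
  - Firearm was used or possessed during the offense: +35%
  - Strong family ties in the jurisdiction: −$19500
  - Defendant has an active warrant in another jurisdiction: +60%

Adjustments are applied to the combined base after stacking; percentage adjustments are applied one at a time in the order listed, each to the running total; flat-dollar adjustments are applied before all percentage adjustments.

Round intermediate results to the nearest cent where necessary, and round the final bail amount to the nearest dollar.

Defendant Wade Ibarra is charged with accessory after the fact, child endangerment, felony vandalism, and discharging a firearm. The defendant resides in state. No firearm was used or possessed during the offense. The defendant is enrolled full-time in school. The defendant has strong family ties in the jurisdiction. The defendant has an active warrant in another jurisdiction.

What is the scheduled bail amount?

Base amounts from the schedule: accessory after the fact $23800; child endangerment $87000; felony vandalism $30150; discharging a firearm $92500.
Stacking rule: sum of all bases. $23800 + $87000 + $30150 + $92500 = $233450.
Defendant is enrolled full-time in school (−$22750 flat): $233450 − $22750 = $210700.
Strong family ties in the jurisdiction (−$19500 flat): $210700 − $19500 = $191200.
Defendant has an active warrant in another jurisdiction (+60%): $191200 × 1.6 = $305920.

$305920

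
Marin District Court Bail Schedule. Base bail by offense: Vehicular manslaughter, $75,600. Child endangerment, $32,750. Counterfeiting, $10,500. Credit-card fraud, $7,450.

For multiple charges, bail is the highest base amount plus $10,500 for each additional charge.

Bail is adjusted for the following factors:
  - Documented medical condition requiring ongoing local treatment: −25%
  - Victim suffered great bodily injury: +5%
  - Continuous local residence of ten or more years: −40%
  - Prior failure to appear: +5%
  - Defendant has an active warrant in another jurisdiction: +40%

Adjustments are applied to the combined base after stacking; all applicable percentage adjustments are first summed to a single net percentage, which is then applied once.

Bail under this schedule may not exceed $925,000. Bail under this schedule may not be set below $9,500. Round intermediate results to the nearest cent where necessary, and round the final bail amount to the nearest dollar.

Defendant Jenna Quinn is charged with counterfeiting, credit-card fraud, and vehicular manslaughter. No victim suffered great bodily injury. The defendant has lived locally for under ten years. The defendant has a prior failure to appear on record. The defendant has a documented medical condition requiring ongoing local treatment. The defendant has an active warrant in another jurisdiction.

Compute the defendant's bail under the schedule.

$115,920

Base amounts from the schedule: counterfeiting $10,500; credit-card fraud $7,450; vehicular manslaughter $75,600.
Stacking rule: highest base plus $10,500 per additional charge. Highest is vehicular manslaughter at $75,600; 2 additional charges → +$21,000. Combined base = $96,600.
Net percentage adjustment: −25% +5% +40% = +20%. $96,600 × 1.2 = $115,920.
$115,920 is within the $925,000 maximum.
$115,920 is at or above the $9,500 minimum.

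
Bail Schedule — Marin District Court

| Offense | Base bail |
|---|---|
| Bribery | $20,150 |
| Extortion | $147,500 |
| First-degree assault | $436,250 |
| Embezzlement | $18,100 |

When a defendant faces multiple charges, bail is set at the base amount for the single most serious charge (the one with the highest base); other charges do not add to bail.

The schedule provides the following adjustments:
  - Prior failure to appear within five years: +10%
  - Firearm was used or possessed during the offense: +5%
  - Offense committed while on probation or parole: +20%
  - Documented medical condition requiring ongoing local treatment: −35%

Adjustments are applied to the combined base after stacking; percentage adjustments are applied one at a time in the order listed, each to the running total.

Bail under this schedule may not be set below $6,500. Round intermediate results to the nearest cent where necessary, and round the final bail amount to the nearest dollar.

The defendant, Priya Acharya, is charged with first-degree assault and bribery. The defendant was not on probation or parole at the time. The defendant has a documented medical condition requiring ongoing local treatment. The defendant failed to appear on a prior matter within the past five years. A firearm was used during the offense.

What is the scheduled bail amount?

$327,515

Base amounts from the schedule: first-degree assault $436,250; bribery $20,150.
Stacking rule: use the highest base only. Highest is first-degree assault at $436,250. Combined base = $436,250.
Prior failure to appear within five years (+10%): $436,250 × 1.1 = $479,875.
Firearm was used or possessed during the offense (+5%): $479,875 × 1.05 = $503,868.75.
Documented medical condition requiring ongoing local treatment (−35%): $503,868.75 × 0.65 = $327,514.69.
$327,514.69 is at or above the $6,500 minimum.
Rounded to the nearest dollar: $327,515.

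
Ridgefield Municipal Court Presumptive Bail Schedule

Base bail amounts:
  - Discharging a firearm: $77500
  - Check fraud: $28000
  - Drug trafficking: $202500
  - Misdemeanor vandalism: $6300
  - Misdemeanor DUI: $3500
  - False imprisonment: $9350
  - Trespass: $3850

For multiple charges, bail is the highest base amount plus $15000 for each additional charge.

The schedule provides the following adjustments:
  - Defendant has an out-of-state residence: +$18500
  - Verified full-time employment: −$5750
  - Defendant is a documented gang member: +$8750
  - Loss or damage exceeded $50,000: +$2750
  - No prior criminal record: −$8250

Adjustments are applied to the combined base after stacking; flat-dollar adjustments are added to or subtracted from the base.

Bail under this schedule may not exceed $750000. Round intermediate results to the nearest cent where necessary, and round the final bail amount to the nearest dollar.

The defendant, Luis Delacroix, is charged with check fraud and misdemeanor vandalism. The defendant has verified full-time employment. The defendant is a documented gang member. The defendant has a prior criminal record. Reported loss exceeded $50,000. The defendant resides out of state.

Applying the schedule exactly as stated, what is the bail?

Base amounts from the schedule: check fraud $28000; misdemeanor vandalism $6300.
Stacking rule: highest base plus $15000 per additional charge. Highest is check fraud at $28000; 1 additional charge → +$15000. Combined base = $43000.
Defendant has an out-of-state residence (+$18500 flat): $43000 + $18500 = $61500.
Verified full-time employment (−$5750 flat): $61500 − $5750 = $55750.
Defendant is a documented gang member (+$8750 flat): $55750 + $8750 = $64500.
Loss or damage exceeded $50,000 (+$2750 flat): $64500 + $2750 = $67250.
$67250 is within the $750000 maximum.

$67250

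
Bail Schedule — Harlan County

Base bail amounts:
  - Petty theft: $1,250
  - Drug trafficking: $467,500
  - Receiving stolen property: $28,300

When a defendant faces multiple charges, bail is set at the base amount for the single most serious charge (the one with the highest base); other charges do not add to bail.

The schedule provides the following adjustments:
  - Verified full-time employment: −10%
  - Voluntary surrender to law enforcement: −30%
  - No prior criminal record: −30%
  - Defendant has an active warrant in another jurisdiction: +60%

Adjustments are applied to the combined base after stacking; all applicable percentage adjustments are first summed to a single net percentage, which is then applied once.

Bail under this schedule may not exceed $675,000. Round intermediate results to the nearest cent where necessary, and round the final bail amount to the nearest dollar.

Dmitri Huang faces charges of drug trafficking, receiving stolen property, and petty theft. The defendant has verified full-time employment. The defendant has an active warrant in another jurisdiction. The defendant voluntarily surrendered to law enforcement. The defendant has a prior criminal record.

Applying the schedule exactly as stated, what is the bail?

$561,000

Base amounts from the schedule: drug trafficking $467,500; receiving stolen property $28,300; petty theft $1,250.
Stacking rule: use the highest base only. Highest is drug trafficking at $467,500. Combined base = $467,500.
Net percentage adjustment: −10% −30% +60% = +20%. $467,500 × 1.2 = $561,000.
$561,000 is within the $675,000 maximum.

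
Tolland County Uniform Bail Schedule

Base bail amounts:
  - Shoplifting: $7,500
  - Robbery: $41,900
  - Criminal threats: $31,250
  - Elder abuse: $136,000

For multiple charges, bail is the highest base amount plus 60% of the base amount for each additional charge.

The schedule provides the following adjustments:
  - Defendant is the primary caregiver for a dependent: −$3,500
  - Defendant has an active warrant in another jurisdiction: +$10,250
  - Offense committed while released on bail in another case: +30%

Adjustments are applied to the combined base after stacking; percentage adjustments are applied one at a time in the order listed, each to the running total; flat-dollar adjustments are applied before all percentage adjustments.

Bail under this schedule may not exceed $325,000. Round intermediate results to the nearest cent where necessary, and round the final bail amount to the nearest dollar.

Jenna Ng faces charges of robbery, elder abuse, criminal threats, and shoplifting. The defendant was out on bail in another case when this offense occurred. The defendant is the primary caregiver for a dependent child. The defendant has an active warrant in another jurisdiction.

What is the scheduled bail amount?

Base amounts from the schedule: robbery $41,900; elder abuse $136,000; criminal threats $31,250; shoplifting $7,500.
Stacking rule: highest base plus 60% of each additional charge. Highest is elder abuse at $136,000. Additional: $41,900 × 60% = $25,140; $31,250 × 60% = $18,750; $7,500 × 60% = $4,500. Combined base = $136,000 + $48,390 = $184,390.
Defendant is the primary caregiver for a dependent (−$3,500 flat): $184,390 − $3,500 = $180,890.
Defendant has an active warrant in another jurisdiction (+$10,250 flat): $180,890 + $10,250 = $191,140.
Offense committed while released on bail in another case (+30%): $191,140 × 1.3 = $248,482.
$248,482 is within the $325,000 maximum.

$248,482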